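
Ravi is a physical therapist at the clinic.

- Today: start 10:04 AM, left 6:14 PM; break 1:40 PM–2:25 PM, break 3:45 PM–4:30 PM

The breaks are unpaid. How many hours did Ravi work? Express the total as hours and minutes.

Today: 10:04 AM–6:14 PM = 8 h 10 min; less 90 min break → 6 h 40 min

6 h 40 min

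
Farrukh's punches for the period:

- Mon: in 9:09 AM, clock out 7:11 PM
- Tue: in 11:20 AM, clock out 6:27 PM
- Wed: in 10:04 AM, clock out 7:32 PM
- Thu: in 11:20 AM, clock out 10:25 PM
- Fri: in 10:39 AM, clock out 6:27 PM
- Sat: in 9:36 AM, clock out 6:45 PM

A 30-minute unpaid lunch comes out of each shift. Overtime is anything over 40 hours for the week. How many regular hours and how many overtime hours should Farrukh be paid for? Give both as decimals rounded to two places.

Mon: 9:09 AM–7:11 PM = 10 h 2 min; less 30 min break → 9 h 32 min
Tue: 11:20 AM–6:27 PM = 7 h 7 min; less 30 min break → 6 h 37 min
Wed: 10:04 AM–7:32 PM = 9 h 28 min; less 30 min break → 8 h 58 min
Thu: 11:20 AM–10:25 PM = 11 h 5 min; less 30 min break → 10 h 35 min
Fri: 10:39 AM–6:27 PM = 7 h 48 min; less 30 min break → 7 h 18 min
Sat: 9:36 AM–6:45 PM = 9 h 9 min; less 30 min break → 8 h 39 min
Total worked: 51 h 39 min = 51.65 h.
Threshold 40 h → overtime 11 h 39 min, regular 40 h 0 min.

Regular 40.00 hours, overtime 11.65 hours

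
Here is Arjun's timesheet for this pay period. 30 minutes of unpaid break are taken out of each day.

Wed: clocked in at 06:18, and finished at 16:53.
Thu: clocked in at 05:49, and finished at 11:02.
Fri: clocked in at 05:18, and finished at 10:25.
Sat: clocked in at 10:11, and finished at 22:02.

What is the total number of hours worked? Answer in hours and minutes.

Wed: 06:18–16:53 = 10 h 35 min; less 30 min break → 10 h 5 min
Thu: 05:49–11:02 = 5 h 13 min; less 30 min break → 4 h 43 min
Fri: 05:18–10:25 = 5 h 7 min; less 30 min break → 4 h 37 min
Sat: 10:11–22:02 = 11 h 51 min; less 30 min break → 11 h 21 min
Total: 10 h 5 min + 4 h 43 min + 4 h 37 min + 11 h 21 min = 30 h 46 min.

30 h 46 min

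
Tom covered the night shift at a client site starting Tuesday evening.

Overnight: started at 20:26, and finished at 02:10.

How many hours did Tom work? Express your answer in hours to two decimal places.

Overnight: 20:26 → midnight = 3 h 34 min; midnight → 02:10 = 2 h 10 min; span 5 h 44 min

5.73 hours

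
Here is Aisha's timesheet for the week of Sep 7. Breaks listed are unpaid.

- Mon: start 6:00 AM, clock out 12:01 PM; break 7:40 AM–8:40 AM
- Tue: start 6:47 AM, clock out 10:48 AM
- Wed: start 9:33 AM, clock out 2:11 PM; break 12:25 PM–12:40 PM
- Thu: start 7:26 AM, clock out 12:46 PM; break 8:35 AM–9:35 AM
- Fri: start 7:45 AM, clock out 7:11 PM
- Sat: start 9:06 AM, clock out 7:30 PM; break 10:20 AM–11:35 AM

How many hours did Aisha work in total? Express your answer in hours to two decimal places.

38.33 hours

Mon: 6:00 AM–12:01 PM = 6 h 1 min; less 60 min break → 5 h 1 min
Tue: 6:47 AM–10:48 AM = 4 h 1 min
Wed: 9:33 AM–2:11 PM = 4 h 38 min; less 15 min break → 4 h 23 min
Thu: 7:26 AM–12:46 PM = 5 h 20 min; less 60 min break → 4 h 20 min
Fri: 7:45 AM–7:11 PM = 11 h 26 min
Sat: 9:06 AM–7:30 PM = 10 h 24 min; less 75 min break → 9 h 9 min
Total: 5 h 1 min + 4 h 1 min + 4 h 23 min + 4 h 20 min + 11 h 26 min + 9 h 9 min = 38 h 20 min.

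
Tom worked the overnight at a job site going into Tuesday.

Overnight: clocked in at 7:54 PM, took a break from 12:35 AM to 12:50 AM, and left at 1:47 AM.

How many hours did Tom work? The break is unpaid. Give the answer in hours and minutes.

5 h 38 min

Overnight: 7:54 PM → midnight = 4 h 6 min; midnight → 1:47 AM = 1 h 47 min; span 5 h 53 min; less 15 min break → 5 h 38 min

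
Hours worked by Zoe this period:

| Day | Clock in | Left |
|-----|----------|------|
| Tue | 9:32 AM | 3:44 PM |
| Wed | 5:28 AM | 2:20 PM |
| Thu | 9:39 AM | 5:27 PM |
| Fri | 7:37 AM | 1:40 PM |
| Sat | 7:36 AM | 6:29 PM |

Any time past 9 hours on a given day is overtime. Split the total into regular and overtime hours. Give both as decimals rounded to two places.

Tue: 9:32 AM–3:44 PM = 6 h 12 min
Wed: 5:28 AM–2:20 PM = 8 h 52 min
Thu: 9:39 AM–5:27 PM = 7 h 48 min
Fri: 7:37 AM–1:40 PM = 6 h 3 min
Sat: 7:36 AM–6:29 PM = 10 h 53 min
Tue reg 6 h 12 min / OT 0 h 0 min; Wed reg 8 h 52 min / OT 0 h 0 min; Thu reg 7 h 48 min / OT 0 h 0 min; Fri reg 6 h 3 min / OT 0 h 0 min; Sat reg 9 h 0 min / OT 1 h 53 min.
Totals: regular 37 h 55 min, overtime 1 h 53 min.

Regular 37.92 hours, overtime 1.88 hours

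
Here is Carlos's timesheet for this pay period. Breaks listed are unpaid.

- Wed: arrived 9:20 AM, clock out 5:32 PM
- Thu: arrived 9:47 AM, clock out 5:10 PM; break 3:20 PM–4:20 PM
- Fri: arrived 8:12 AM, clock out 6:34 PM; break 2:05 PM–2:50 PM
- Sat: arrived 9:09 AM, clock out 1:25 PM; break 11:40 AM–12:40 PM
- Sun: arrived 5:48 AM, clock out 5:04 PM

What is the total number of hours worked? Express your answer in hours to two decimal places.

Wed: 9:20 AM–5:32 PM = 8 h 12 min
Thu: 9:47 AM–5:10 PM = 7 h 23 min; less 60 min break → 6 h 23 min
Fri: 8:12 AM–6:34 PM = 10 h 22 min; less 45 min break → 9 h 37 min
Sat: 9:09 AM–1:25 PM = 4 h 16 min; less 60 min break → 3 h 16 min
Sun: 5:48 AM–5:04 PM = 11 h 16 min
Total: 8 h 12 min + 6 h 23 min + 9 h 37 min + 3 h 16 min + 11 h 16 min = 38 h 44 min.

38.73 hours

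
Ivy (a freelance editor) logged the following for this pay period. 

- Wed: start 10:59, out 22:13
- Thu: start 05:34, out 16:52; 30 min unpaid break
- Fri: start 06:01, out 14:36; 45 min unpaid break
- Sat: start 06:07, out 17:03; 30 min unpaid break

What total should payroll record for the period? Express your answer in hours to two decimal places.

40.30 hours

Wed: 10:59–22:13 = 11 h 14 min
Thu: 05:34–16:52 = 11 h 18 min; less 30 min break → 10 h 48 min
Fri: 06:01–14:36 = 8 h 35 min; less 45 min break → 7 h 50 min
Sat: 06:07–17:03 = 10 h 56 min; less 30 min break → 10 h 26 min
Total: 11 h 14 min + 10 h 48 min + 7 h 50 min + 10 h 26 min = 40 h 18 min.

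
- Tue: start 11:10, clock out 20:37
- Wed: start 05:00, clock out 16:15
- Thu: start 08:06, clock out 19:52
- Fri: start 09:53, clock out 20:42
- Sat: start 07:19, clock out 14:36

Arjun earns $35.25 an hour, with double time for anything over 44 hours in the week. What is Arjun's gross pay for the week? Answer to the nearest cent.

Tue: 11:10–20:37 = 9 h 27 min
Wed: 05:00–16:15 = 11 h 15 min
Thu: 08:06–19:52 = 11 h 46 min
Fri: 09:53–20:42 = 10 h 49 min
Sat: 07:19–14:36 = 7 h 17 min
Total worked: 50 h 34 min = 3034 min.
Regular 44 h 0 min = 2640 min at $35.25/h; overtime 6 h 34 min = 394 min at $70.50/h.
Pay = (2640 × $35.25 + 394 × $70.50) ÷ 60 = $2013.95.

$2013.95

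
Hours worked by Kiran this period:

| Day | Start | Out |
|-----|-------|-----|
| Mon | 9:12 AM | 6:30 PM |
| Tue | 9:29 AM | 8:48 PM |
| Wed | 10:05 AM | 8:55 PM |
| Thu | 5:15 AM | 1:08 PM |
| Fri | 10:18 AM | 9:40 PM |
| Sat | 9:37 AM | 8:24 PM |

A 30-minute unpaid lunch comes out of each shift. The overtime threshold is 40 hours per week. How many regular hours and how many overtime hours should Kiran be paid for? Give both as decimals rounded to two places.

Mon: 9:12 AM–6:30 PM = 9 h 18 min; less 30 min break → 8 h 48 min
Tue: 9:29 AM–8:48 PM = 11 h 19 min; less 30 min break → 10 h 49 min
Wed: 10:05 AM–8:55 PM = 10 h 50 min; less 30 min break → 10 h 20 min
Thu: 5:15 AM–1:08 PM = 7 h 53 min; less 30 min break → 7 h 23 min
Fri: 10:18 AM–9:40 PM = 11 h 22 min; less 30 min break → 10 h 52 min
Sat: 9:37 AM–8:24 PM = 10 h 47 min; less 30 min break → 10 h 17 min
Total worked: 58 h 29 min = 58.48 h.
Threshold 40 h → overtime 18 h 29 min, regular 40 h 0 min.

Regular 40.00 hours, overtime 18.48 hours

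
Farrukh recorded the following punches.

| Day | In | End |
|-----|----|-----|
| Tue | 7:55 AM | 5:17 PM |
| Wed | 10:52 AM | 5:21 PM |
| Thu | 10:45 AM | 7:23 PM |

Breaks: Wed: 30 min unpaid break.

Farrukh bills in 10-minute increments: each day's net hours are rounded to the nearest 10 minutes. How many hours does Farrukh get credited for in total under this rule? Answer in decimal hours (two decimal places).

24.00 hours

Tue: 7:55 AM–5:17 PM = 9 h 22 min → rounds to 9 h 20 min
Wed: 10:52 AM–5:21 PM = 6 h 29 min − 30 min = 5 h 59 min → rounds to 6 h 0 min
Thu: 10:45 AM–7:23 PM = 8 h 38 min → rounds to 8 h 40 min
Total credited: 24 h 0 min.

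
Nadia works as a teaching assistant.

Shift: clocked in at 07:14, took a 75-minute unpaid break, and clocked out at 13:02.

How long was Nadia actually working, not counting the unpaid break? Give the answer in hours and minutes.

Shift: 07:14–13:02 = 5 h 48 min; less 75 min break → 4 h 33 min

4 h 33 min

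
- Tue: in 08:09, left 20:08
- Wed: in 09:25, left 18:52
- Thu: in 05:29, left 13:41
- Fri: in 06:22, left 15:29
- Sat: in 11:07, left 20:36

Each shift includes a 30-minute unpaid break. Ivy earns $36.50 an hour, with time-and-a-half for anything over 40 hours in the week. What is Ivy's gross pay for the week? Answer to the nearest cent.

Tue: 08:09–20:08 = 11 h 59 min; less 30 min break → 11 h 29 min
Wed: 09:25–18:52 = 9 h 27 min; less 30 min break → 8 h 57 min
Thu: 05:29–13:41 = 8 h 12 min; less 30 min break → 7 h 42 min
Fri: 06:22–15:29 = 9 h 7 min; less 30 min break → 8 h 37 min
Sat: 11:07–20:36 = 9 h 29 min; less 30 min break → 8 h 59 min
Total worked: 45 h 44 min = 2744 min.
Regular 40 h 0 min = 2400 min at $36.50/h; overtime 5 h 44 min = 344 min at $54.75/h.
Pay = (2400 × $36.50 + 344 × $54.75) ÷ 60 = $1773.90.

$1773.90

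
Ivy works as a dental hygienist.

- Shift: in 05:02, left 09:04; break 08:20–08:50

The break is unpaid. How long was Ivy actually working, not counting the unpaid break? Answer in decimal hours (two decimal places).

3.53 hours

Shift: 05:02–09:04 = 4 h 2 min; less 30 min break → 3 h 32 min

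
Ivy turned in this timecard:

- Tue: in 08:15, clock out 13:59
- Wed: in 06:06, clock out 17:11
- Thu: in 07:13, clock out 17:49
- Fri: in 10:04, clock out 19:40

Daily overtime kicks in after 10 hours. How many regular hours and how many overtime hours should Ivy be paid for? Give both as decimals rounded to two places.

Tue: 08:15–13:59 = 5 h 44 min
Wed: 06:06–17:11 = 11 h 5 min
Thu: 07:13–17:49 = 10 h 36 min
Fri: 10:04–19:40 = 9 h 36 min
Tue reg 5 h 44 min / OT 0 h 0 min; Wed reg 10 h 0 min / OT 1 h 5 min; Thu reg 10 h 0 min / OT 0 h 36 min; Fri reg 9 h 36 min / OT 0 h 0 min.
Totals: regular 35 h 20 min, overtime 1 h 41 min.

Regular 35.33 hours, overtime 1.68 hours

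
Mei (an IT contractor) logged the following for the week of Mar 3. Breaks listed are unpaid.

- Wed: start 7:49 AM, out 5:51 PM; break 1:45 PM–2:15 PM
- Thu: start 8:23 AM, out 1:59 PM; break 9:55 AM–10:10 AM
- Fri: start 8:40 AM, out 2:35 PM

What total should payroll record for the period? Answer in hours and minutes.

20 h 48 min

Wed: 7:49 AM–5:51 PM = 10 h 2 min; less 30 min break → 9 h 32 min
Thu: 8:23 AM–1:59 PM = 5 h 36 min; less 15 min break → 5 h 21 min
Fri: 8:40 AM–2:35 PM = 5 h 55 min
Total: 9 h 32 min + 5 h 21 min + 5 h 55 min = 20 h 48 min.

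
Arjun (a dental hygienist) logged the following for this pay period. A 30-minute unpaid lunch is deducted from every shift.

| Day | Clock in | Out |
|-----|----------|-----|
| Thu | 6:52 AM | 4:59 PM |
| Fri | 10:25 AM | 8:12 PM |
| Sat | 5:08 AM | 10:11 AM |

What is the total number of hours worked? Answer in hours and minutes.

Thu: 6:52 AM–4:59 PM = 10 h 7 min; less 30 min break → 9 h 37 min
Fri: 10:25 AM–8:12 PM = 9 h 47 min; less 30 min break → 9 h 17 min
Sat: 5:08 AM–10:11 AM = 5 h 3 min; less 30 min break → 4 h 33 min
Total: 9 h 37 min + 9 h 17 min + 4 h 33 min = 23 h 27 min.

23 h 27 min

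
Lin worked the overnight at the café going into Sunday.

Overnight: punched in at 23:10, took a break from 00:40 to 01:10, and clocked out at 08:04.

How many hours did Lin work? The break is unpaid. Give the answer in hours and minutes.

Overnight: 23:10 → midnight = 0 h 50 min; midnight → 08:04 = 8 h 4 min; span 8 h 54 min; less 30 min break → 8 h 24 min

8 h 24 min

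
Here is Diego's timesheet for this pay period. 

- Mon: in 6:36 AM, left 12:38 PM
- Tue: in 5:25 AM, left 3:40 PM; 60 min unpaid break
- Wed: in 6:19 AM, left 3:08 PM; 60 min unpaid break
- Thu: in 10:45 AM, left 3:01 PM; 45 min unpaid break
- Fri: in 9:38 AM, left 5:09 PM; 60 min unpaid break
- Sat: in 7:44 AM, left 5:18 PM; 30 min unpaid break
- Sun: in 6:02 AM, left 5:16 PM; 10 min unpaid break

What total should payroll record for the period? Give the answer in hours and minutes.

53 h 16 min

Mon: 6:36 AM–12:38 PM = 6 h 2 min
Tue: 5:25 AM–3:40 PM = 10 h 15 min; less 60 min break → 9 h 15 min
Wed: 6:19 AM–3:08 PM = 8 h 49 min; less 60 min break → 7 h 49 min
Thu: 10:45 AM–3:01 PM = 4 h 16 min; less 45 min break → 3 h 31 min
Fri: 9:38 AM–5:09 PM = 7 h 31 min; less 60 min break → 6 h 31 min
Sat: 7:44 AM–5:18 PM = 9 h 34 min; less 30 min break → 9 h 4 min
Sun: 6:02 AM–5:16 PM = 11 h 14 min; less 10 min break → 11 h 4 min
Total: 6 h 2 min + 9 h 15 min + 7 h 49 min + 3 h 31 min + 6 h 31 min + 9 h 4 min + 11 h 4 min = 53 h 16 min.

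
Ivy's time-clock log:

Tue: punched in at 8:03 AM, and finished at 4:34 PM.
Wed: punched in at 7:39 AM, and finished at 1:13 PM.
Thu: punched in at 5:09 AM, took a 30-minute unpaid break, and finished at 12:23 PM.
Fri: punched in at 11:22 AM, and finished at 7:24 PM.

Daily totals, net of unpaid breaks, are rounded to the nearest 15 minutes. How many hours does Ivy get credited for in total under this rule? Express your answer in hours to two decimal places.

28.75 hours

Tue: 8:03 AM–4:34 PM = 8 h 31 min → rounds to 8 h 30 min
Wed: 7:39 AM–1:13 PM = 5 h 34 min → rounds to 5 h 30 min
Thu: 5:09 AM–12:23 PM = 7 h 14 min − 30 min = 6 h 44 min → rounds to 6 h 45 min
Fri: 11:22 AM–7:24 PM = 8 h 2 min → rounds to 8 h 0 min
Total credited: 28 h 45 min.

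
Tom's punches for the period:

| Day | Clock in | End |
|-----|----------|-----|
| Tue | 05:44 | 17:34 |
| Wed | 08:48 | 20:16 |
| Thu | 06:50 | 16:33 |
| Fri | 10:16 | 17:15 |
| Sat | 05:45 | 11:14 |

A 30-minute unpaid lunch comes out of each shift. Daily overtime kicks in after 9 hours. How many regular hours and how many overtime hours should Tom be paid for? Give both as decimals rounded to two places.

Tue: 05:44–17:34 = 11 h 50 min; less 30 min break → 11 h 20 min
Wed: 08:48–20:16 = 11 h 28 min; less 30 min break → 10 h 58 min
Thu: 06:50–16:33 = 9 h 43 min; less 30 min break → 9 h 13 min
Fri: 10:16–17:15 = 6 h 59 min; less 30 min break → 6 h 29 min
Sat: 05:45–11:14 = 5 h 29 min; less 30 min break → 4 h 59 min
Tue reg 9 h 0 min / OT 2 h 20 min; Wed reg 9 h 0 min / OT 1 h 58 min; Thu reg 9 h 0 min / OT 0 h 13 min; Fri reg 6 h 29 min / OT 0 h 0 min; Sat reg 4 h 59 min / OT 0 h 0 min.
Totals: regular 38 h 28 min, overtime 4 h 31 min.

Regular 38.47 hours, overtime 4.52 hours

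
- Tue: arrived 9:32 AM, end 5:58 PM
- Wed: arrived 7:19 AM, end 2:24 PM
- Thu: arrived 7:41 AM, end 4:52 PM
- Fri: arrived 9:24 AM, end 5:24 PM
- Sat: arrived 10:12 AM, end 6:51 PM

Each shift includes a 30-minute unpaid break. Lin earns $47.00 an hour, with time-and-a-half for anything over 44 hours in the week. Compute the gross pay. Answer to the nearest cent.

Tue: 9:32 AM–5:58 PM = 8 h 26 min; less 30 min break → 7 h 56 min
Wed: 7:19 AM–2:24 PM = 7 h 5 min; less 30 min break → 6 h 35 min
Thu: 7:41 AM–4:52 PM = 9 h 11 min; less 30 min break → 8 h 41 min
Fri: 9:24 AM–5:24 PM = 8 h 0 min; less 30 min break → 7 h 30 min
Sat: 10:12 AM–6:51 PM = 8 h 39 min; less 30 min break → 8 h 9 min
Total worked: 38 h 51 min = 2331 min.
Regular 38 h 51 min = 2331 min at $47.00/h; overtime 0 h 0 min = 0 min at $70.50/h.
Pay = (2331 × $47.00 + 0 × $70.50) ÷ 60 = $1825.95.

$1825.95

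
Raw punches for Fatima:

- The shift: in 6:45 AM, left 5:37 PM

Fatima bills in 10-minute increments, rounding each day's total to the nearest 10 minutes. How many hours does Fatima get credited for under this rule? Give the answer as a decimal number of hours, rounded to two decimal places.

10.83 hours

The shift: 6:45 AM–5:37 PM = 10 h 52 min → rounds to 10 h 50 min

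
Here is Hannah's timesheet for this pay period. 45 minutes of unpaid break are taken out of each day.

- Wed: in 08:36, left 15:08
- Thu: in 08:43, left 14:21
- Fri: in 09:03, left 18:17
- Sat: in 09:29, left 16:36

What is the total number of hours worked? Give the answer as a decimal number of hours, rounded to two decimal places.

Wed: 08:36–15:08 = 6 h 32 min; less 45 min break → 5 h 47 min
Thu: 08:43–14:21 = 5 h 38 min; less 45 min break → 4 h 53 min
Fri: 09:03–18:17 = 9 h 14 min; less 45 min break → 8 h 29 min
Sat: 09:29–16:36 = 7 h 7 min; less 45 min break → 6 h 22 min
Total: 5 h 47 min + 4 h 53 min + 8 h 29 min + 6 h 22 min = 25 h 31 min.

25.52 hours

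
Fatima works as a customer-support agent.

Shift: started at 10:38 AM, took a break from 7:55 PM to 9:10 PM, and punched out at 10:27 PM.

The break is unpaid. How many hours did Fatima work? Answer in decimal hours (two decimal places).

10.57 hours

Shift: 10:38 AM–10:27 PM = 11 h 49 min; less 75 min break → 10 h 34 min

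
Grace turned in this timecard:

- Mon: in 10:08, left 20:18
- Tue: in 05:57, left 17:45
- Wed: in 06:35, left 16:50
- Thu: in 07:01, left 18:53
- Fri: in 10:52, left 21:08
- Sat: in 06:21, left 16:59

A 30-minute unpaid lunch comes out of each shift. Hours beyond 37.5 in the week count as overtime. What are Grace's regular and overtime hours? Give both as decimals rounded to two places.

Mon: 10:08–20:18 = 10 h 10 min; less 30 min break → 9 h 40 min
Tue: 05:57–17:45 = 11 h 48 min; less 30 min break → 11 h 18 min
Wed: 06:35–16:50 = 10 h 15 min; less 30 min break → 9 h 45 min
Thu: 07:01–18:53 = 11 h 52 min; less 30 min break → 11 h 22 min
Fri: 10:52–21:08 = 10 h 16 min; less 30 min break → 9 h 46 min
Sat: 06:21–16:59 = 10 h 38 min; less 30 min break → 10 h 8 min
Total worked: 61 h 59 min = 61.98 h.
Threshold 37.5 h → overtime 24 h 29 min, regular 37 h 30 min.

Regular 37.50 hours, overtime 24.48 hours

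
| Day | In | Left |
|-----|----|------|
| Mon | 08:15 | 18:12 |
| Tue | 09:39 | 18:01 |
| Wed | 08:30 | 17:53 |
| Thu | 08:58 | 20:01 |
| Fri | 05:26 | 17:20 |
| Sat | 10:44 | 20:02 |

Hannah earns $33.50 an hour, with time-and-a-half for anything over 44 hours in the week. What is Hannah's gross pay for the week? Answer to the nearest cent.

Mon: 08:15–18:12 = 9 h 57 min
Tue: 09:39–18:01 = 8 h 22 min
Wed: 08:30–17:53 = 9 h 23 min
Thu: 08:58–20:01 = 11 h 3 min
Fri: 05:26–17:20 = 11 h 54 min
Sat: 10:44–20:02 = 9 h 18 min
Total worked: 59 h 57 min = 3597 min.
Regular 44 h 0 min = 2640 min at $33.50/h; overtime 15 h 57 min = 957 min at $50.25/h.
Pay = (2640 × $33.50 + 957 × $50.25) ÷ 60 = $2275.49.

$2275.49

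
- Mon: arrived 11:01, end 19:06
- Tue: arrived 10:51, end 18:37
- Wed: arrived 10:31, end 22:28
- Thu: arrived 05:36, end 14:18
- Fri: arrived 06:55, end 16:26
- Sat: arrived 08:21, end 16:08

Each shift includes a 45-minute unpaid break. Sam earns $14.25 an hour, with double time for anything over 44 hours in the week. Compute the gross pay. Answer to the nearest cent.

$778.05

Mon: 11:01–19:06 = 8 h 5 min; less 45 min break → 7 h 20 min
Tue: 10:51–18:37 = 7 h 46 min; less 45 min break → 7 h 1 min
Wed: 10:31–22:28 = 11 h 57 min; less 45 min break → 11 h 12 min
Thu: 05:36–14:18 = 8 h 42 min; less 45 min break → 7 h 57 min
Fri: 06:55–16:26 = 9 h 31 min; less 45 min break → 8 h 46 min
Sat: 08:21–16:08 = 7 h 47 min; less 45 min break → 7 h 2 min
Total worked: 49 h 18 min = 2958 min.
Regular 44 h 0 min = 2640 min at $14.25/h; overtime 5 h 18 min = 318 min at $28.50/h.
Pay = (2640 × $14.25 + 318 × $28.50) ÷ 60 = $778.05.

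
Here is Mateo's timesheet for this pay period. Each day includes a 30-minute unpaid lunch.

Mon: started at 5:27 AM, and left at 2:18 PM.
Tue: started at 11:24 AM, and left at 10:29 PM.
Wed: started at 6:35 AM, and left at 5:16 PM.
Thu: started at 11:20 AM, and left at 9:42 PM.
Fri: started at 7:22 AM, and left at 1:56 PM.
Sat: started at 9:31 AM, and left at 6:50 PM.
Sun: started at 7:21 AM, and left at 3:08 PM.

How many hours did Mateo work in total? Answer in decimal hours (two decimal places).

61.15 hours

Mon: 5:27 AM–2:18 PM = 8 h 51 min; less 30 min break → 8 h 21 min
Tue: 11:24 AM–10:29 PM = 11 h 5 min; less 30 min break → 10 h 35 min
Wed: 6:35 AM–5:16 PM = 10 h 41 min; less 30 min break → 10 h 11 min
Thu: 11:20 AM–9:42 PM = 10 h 22 min; less 30 min break → 9 h 52 min
Fri: 7:22 AM–1:56 PM = 6 h 34 min; less 30 min break → 6 h 4 min
Sat: 9:31 AM–6:50 PM = 9 h 19 min; less 30 min break → 8 h 49 min
Sun: 7:21 AM–3:08 PM = 7 h 47 min; less 30 min break → 7 h 17 min
Total: 8 h 21 min + 10 h 35 min + 10 h 11 min + 9 h 52 min + 6 h 4 min + 8 h 49 min + 7 h 17 min = 61 h 9 min.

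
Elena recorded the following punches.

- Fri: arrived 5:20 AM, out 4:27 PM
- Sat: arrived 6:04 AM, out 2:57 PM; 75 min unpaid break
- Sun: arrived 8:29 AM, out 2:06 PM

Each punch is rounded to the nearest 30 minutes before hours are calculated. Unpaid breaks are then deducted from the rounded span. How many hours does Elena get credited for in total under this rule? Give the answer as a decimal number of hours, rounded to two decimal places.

24.25 hours

Fri: in 5:20 AM→5:30 AM, out 4:27 PM→4:30 PM; 11 h 0 min
Sat: in 6:04 AM→6:00 AM, out 2:57 PM→3:00 PM; 9 h 0 min − 75 min = 7 h 45 min
Sun: in 8:29 AM→8:30 AM, out 2:06 PM→2:00 PM; 5 h 30 min
Total credited: 24 h 15 min.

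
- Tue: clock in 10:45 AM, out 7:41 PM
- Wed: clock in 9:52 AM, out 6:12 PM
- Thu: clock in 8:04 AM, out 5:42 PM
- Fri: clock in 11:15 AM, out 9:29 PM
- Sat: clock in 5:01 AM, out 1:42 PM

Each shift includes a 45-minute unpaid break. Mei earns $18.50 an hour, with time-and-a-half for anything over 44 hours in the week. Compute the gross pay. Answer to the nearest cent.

Tue: 10:45 AM–7:41 PM = 8 h 56 min; less 45 min break → 8 h 11 min
Wed: 9:52 AM–6:12 PM = 8 h 20 min; less 45 min break → 7 h 35 min
Thu: 8:04 AM–5:42 PM = 9 h 38 min; less 45 min break → 8 h 53 min
Fri: 11:15 AM–9:29 PM = 10 h 14 min; less 45 min break → 9 h 29 min
Sat: 5:01 AM–1:42 PM = 8 h 41 min; less 45 min break → 7 h 56 min
Total worked: 42 h 4 min = 2524 min.
Regular 42 h 4 min = 2524 min at $18.50/h; overtime 0 h 0 min = 0 min at $27.75/h.
Pay = (2524 × $18.50 + 0 × $27.75) ÷ 60 = $778.23.

$778.23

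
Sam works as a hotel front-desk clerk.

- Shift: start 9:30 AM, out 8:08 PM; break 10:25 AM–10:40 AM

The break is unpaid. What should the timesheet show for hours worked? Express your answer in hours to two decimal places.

10.38 hours

Shift: 9:30 AM–8:08 PM = 10 h 38 min; less 15 min break → 10 h 23 min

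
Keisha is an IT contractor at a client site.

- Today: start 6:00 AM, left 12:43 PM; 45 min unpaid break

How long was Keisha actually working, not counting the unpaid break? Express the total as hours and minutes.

Today: 6:00 AM–12:43 PM = 6 h 43 min; less 45 min break → 5 h 58 min

5 h 58 min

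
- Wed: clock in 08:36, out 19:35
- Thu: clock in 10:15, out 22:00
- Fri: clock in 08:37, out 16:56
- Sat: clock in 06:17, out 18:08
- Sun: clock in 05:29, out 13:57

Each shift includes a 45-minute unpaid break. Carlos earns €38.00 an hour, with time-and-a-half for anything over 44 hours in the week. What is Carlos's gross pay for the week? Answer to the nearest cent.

Wed: 08:36–19:35 = 10 h 59 min; less 45 min break → 10 h 14 min
Thu: 10:15–22:00 = 11 h 45 min; less 45 min break → 11 h 0 min
Fri: 08:37–16:56 = 8 h 19 min; less 45 min break → 7 h 34 min
Sat: 06:17–18:08 = 11 h 51 min; less 45 min break → 11 h 6 min
Sun: 05:29–13:57 = 8 h 28 min; less 45 min break → 7 h 43 min
Total worked: 47 h 37 min = 2857 min.
Regular 44 h 0 min = 2640 min at €38.00/h; overtime 3 h 37 min = 217 min at €57.00/h.
Pay = (2640 × €38.00 + 217 × €57.00) ÷ 60 = €1878.15.

€1878.15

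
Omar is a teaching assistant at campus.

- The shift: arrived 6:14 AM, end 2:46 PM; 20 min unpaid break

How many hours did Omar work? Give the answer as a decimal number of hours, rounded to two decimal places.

8.20 hours

The shift: 6:14 AM–2:46 PM = 8 h 32 min; less 20 min break → 8 h 12 min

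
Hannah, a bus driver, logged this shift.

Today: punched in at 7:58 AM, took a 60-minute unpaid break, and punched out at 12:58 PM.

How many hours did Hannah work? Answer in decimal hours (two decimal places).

4.00 hours

Today: 7:58 AM–12:58 PM = 5 h 0 min; less 60 min break → 4 h 0 min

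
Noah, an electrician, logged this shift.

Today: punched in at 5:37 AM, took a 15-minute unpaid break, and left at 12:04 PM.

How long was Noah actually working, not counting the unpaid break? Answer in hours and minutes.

6 h 12 min

Today: 5:37 AM–12:04 PM = 6 h 27 min; less 15 min break → 6 h 12 min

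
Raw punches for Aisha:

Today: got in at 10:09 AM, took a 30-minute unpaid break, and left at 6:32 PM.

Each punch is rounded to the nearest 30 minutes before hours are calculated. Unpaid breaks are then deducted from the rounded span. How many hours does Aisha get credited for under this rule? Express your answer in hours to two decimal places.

Today: in 10:09 AM→10:00 AM, out 6:32 PM→6:30 PM; 8 h 30 min − 30 min = 8 h 0 min

8.00 hours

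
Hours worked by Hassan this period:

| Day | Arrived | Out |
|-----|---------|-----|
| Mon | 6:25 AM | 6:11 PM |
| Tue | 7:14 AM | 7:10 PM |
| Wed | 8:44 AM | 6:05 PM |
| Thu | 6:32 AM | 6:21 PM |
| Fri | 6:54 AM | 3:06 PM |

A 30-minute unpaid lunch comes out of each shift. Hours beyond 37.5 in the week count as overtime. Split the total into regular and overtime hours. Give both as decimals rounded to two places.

Mon: 6:25 AM–6:11 PM = 11 h 46 min; less 30 min break → 11 h 16 min
Tue: 7:14 AM–7:10 PM = 11 h 56 min; less 30 min break → 11 h 26 min
Wed: 8:44 AM–6:05 PM = 9 h 21 min; less 30 min break → 8 h 51 min
Thu: 6:32 AM–6:21 PM = 11 h 49 min; less 30 min break → 11 h 19 min
Fri: 6:54 AM–3:06 PM = 8 h 12 min; less 30 min break → 7 h 42 min
Total worked: 50 h 34 min = 50.57 h.
Threshold 37.5 h → overtime 13 h 4 min, regular 37 h 30 min.

Regular 37.50 hours, overtime 13.07 hours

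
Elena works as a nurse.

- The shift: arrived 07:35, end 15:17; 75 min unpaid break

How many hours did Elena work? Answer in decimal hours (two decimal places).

6.45 hours

The shift: 07:35–15:17 = 7 h 42 min; less 75 min break → 6 h 27 min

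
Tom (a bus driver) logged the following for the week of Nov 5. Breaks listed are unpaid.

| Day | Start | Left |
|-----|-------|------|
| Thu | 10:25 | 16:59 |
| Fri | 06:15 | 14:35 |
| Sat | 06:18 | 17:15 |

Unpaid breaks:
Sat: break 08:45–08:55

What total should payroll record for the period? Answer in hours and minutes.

Thu: 10:25–16:59 = 6 h 34 min
Fri: 06:15–14:35 = 8 h 20 min
Sat: 06:18–17:15 = 10 h 57 min; less 10 min break → 10 h 47 min
Total: 6 h 34 min + 8 h 20 min + 10 h 47 min = 25 h 41 min.

25 h 41 min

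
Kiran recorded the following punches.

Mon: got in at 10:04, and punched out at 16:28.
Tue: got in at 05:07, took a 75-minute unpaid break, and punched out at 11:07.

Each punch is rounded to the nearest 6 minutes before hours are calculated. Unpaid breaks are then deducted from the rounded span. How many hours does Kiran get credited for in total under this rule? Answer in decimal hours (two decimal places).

Mon: in 10:04→10:06, out 16:28→16:30; 6 h 24 min
Tue: in 05:07→05:06, out 11:07→11:06; 6 h 0 min − 75 min = 4 h 45 min
Total credited: 11 h 9 min.

11.15 hours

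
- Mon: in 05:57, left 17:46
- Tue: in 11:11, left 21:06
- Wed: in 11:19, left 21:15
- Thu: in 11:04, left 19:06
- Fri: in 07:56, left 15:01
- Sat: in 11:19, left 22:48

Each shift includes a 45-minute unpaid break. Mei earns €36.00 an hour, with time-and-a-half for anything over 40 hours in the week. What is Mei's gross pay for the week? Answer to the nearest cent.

€2183.40

Mon: 05:57–17:46 = 11 h 49 min; less 45 min break → 11 h 4 min
Tue: 11:11–21:06 = 9 h 55 min; less 45 min break → 9 h 10 min
Wed: 11:19–21:15 = 9 h 56 min; less 45 min break → 9 h 11 min
Thu: 11:04–19:06 = 8 h 2 min; less 45 min break → 7 h 17 min
Fri: 07:56–15:01 = 7 h 5 min; less 45 min break → 6 h 20 min
Sat: 11:19–22:48 = 11 h 29 min; less 45 min break → 10 h 44 min
Total worked: 53 h 46 min = 3226 min.
Regular 40 h 0 min = 2400 min at €36.00/h; overtime 13 h 46 min = 826 min at €54.00/h.
Pay = (2400 × €36.00 + 826 × €54.00) ÷ 60 = €2183.40.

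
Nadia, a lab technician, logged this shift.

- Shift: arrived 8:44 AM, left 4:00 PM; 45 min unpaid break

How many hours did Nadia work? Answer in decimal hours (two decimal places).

Shift: 8:44 AM–4:00 PM = 7 h 16 min; less 45 min break → 6 h 31 min

6.52 hours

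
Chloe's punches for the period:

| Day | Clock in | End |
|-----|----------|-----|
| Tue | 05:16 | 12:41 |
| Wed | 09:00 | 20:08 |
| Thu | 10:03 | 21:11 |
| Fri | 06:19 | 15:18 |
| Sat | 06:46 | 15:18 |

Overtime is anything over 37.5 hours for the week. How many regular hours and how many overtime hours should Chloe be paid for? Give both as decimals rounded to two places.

Regular 37.50 hours, overtime 9.70 hours

Tue: 05:16–12:41 = 7 h 25 min
Wed: 09:00–20:08 = 11 h 8 min
Thu: 10:03–21:11 = 11 h 8 min
Fri: 06:19–15:18 = 8 h 59 min
Sat: 06:46–15:18 = 8 h 32 min
Total worked: 47 h 12 min = 47.20 h.
Threshold 37.5 h → overtime 9 h 42 min, regular 37 h 30 min.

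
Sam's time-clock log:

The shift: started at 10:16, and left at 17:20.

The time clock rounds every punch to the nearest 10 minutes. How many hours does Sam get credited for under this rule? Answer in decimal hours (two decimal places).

The shift: in 10:16→10:20, out 17:20→17:20; 7 h 0 min

7.00 hours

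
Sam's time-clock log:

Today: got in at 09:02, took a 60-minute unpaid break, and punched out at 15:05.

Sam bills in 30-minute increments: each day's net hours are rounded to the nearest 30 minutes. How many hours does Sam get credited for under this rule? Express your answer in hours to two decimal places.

Today: 09:02–15:05 = 6 h 3 min − 60 min = 5 h 3 min → rounds to 5 h 0 min

5.00 hours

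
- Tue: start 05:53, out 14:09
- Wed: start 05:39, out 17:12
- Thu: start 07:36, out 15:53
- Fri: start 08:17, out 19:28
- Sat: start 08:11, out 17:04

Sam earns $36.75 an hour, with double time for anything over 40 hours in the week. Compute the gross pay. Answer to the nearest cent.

$2070.25

Tue: 05:53–14:09 = 8 h 16 min
Wed: 05:39–17:12 = 11 h 33 min
Thu: 07:36–15:53 = 8 h 17 min
Fri: 08:17–19:28 = 11 h 11 min
Sat: 08:11–17:04 = 8 h 53 min
Total worked: 48 h 10 min = 2890 min.
Regular 40 h 0 min = 2400 min at $36.75/h; overtime 8 h 10 min = 490 min at $73.50/h.
Pay = (2400 × $36.75 + 490 × $73.50) ÷ 60 = $2070.25.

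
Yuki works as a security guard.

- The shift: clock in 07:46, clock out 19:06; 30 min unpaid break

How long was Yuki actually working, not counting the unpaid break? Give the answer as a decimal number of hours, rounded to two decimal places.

The shift: 07:46–19:06 = 11 h 20 min; less 30 min break → 10 h 50 min

10.83 hours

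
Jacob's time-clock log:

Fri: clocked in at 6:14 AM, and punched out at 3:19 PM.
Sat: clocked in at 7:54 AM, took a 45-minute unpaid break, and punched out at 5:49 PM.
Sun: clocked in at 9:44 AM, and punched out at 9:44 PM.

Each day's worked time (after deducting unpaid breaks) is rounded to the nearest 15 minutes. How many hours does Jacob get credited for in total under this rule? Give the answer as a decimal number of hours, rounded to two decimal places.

30.25 hours

Fri: 6:14 AM–3:19 PM = 9 h 5 min → rounds to 9 h 0 min
Sat: 7:54 AM–5:49 PM = 9 h 55 min − 45 min = 9 h 10 min → rounds to 9 h 15 min
Sun: 9:44 AM–9:44 PM = 12 h 0 min → rounds to 12 h 0 min
Total credited: 30 h 15 min.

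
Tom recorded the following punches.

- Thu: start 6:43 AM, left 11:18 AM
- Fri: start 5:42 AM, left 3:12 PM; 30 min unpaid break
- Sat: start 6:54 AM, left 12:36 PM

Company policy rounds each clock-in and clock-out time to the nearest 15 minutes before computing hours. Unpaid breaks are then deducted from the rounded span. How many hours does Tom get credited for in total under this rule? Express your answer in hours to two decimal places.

Thu: in 6:43 AM→6:45 AM, out 11:18 AM→11:15 AM; 4 h 30 min
Fri: in 5:42 AM→5:45 AM, out 3:12 PM→3:15 PM; 9 h 30 min − 30 min = 9 h 0 min
Sat: in 6:54 AM→7:00 AM, out 12:36 PM→12:30 PM; 5 h 30 min
Total credited: 19 h 0 min.

19.00 hours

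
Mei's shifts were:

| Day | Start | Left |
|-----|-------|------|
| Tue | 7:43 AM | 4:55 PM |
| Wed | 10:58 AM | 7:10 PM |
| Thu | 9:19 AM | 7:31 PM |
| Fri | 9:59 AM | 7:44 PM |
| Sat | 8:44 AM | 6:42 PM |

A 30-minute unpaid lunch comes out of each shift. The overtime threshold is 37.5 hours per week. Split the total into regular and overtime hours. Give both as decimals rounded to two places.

Regular 37.50 hours, overtime 7.32 hours

Tue: 7:43 AM–4:55 PM = 9 h 12 min; less 30 min break → 8 h 42 min
Wed: 10:58 AM–7:10 PM = 8 h 12 min; less 30 min break → 7 h 42 min
Thu: 9:19 AM–7:31 PM = 10 h 12 min; less 30 min break → 9 h 42 min
Fri: 9:59 AM–7:44 PM = 9 h 45 min; less 30 min break → 9 h 15 min
Sat: 8:44 AM–6:42 PM = 9 h 58 min; less 30 min break → 9 h 28 min
Total worked: 44 h 49 min = 44.82 h.
Threshold 37.5 h → overtime 7 h 19 min, regular 37 h 30 min.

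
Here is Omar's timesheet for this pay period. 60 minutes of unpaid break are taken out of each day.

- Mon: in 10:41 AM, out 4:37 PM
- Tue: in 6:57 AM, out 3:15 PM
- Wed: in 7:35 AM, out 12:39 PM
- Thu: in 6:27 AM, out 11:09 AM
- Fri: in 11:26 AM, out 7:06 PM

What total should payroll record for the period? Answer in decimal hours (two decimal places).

26.67 hours

Mon: 10:41 AM–4:37 PM = 5 h 56 min; less 60 min break → 4 h 56 min
Tue: 6:57 AM–3:15 PM = 8 h 18 min; less 60 min break → 7 h 18 min
Wed: 7:35 AM–12:39 PM = 5 h 4 min; less 60 min break → 4 h 4 min
Thu: 6:27 AM–11:09 AM = 4 h 42 min; less 60 min break → 3 h 42 min
Fri: 11:26 AM–7:06 PM = 7 h 40 min; less 60 min break → 6 h 40 min
Total: 4 h 56 min + 7 h 18 min + 4 h 4 min + 3 h 42 min + 6 h 40 min = 26 h 40 min.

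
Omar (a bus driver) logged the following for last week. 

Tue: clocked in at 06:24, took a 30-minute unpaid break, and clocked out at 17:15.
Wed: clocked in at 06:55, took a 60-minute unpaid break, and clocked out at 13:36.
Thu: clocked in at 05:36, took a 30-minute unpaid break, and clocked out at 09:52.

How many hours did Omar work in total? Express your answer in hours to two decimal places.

19.80 hours

Tue: 06:24–17:15 = 10 h 51 min; less 30 min break → 10 h 21 min
Wed: 06:55–13:36 = 6 h 41 min; less 60 min break → 5 h 41 min
Thu: 05:36–09:52 = 4 h 16 min; less 30 min break → 3 h 46 min
Total: 10 h 21 min + 5 h 41 min + 3 h 46 min = 19 h 48 min.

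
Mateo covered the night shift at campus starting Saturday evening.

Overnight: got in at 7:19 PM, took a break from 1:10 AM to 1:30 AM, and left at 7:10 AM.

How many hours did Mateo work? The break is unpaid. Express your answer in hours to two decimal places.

Overnight: 7:19 PM → midnight = 4 h 41 min; midnight → 7:10 AM = 7 h 10 min; span 11 h 51 min; less 20 min break → 11 h 31 min

11.52 hours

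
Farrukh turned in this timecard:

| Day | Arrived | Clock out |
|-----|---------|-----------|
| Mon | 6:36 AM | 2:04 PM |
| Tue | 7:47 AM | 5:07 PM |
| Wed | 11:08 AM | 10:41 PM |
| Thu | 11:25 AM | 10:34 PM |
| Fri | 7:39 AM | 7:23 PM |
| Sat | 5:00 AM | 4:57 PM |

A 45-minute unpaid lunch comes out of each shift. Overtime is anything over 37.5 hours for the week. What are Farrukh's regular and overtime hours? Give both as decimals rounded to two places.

Regular 37.50 hours, overtime 21.18 hours

Mon: 6:36 AM–2:04 PM = 7 h 28 min; less 45 min break → 6 h 43 min
Tue: 7:47 AM–5:07 PM = 9 h 20 min; less 45 min break → 8 h 35 min
Wed: 11:08 AM–10:41 PM = 11 h 33 min; less 45 min break → 10 h 48 min
Thu: 11:25 AM–10:34 PM = 11 h 9 min; less 45 min break → 10 h 24 min
Fri: 7:39 AM–7:23 PM = 11 h 44 min; less 45 min break → 10 h 59 min
Sat: 5:00 AM–4:57 PM = 11 h 57 min; less 45 min break → 11 h 12 min
Total worked: 58 h 41 min = 58.68 h.
Threshold 37.5 h → overtime 21 h 11 min, regular 37 h 30 min.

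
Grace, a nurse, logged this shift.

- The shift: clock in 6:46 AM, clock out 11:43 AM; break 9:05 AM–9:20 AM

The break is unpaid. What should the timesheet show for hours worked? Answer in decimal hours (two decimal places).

The shift: 6:46 AM–11:43 AM = 4 h 57 min; less 15 min break → 4 h 42 min

4.70 hours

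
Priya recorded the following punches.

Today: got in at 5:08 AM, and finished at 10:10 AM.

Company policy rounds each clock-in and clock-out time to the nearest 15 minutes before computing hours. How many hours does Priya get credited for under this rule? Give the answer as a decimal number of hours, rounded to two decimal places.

5.00 hours

Today: in 5:08 AM→5:15 AM, out 10:10 AM→10:15 AM; 5 h 0 min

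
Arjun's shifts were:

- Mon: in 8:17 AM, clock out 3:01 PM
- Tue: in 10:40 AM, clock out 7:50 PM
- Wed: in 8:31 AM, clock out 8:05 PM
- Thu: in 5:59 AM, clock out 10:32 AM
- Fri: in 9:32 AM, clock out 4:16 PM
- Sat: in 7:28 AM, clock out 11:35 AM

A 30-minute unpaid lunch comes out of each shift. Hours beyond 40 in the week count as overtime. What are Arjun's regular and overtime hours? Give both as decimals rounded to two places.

Regular 39.87 hours, overtime 0.00 hours

Mon: 8:17 AM–3:01 PM = 6 h 44 min; less 30 min break → 6 h 14 min
Tue: 10:40 AM–7:50 PM = 9 h 10 min; less 30 min break → 8 h 40 min
Wed: 8:31 AM–8:05 PM = 11 h 34 min; less 30 min break → 11 h 4 min
Thu: 5:59 AM–10:32 AM = 4 h 33 min; less 30 min break → 4 h 3 min
Fri: 9:32 AM–4:16 PM = 6 h 44 min; less 30 min break → 6 h 14 min
Sat: 7:28 AM–11:35 AM = 4 h 7 min; less 30 min break → 3 h 37 min
Total worked: 39 h 52 min = 39.87 h.
Threshold 40 h → overtime 0 h 0 min, regular 39 h 52 min.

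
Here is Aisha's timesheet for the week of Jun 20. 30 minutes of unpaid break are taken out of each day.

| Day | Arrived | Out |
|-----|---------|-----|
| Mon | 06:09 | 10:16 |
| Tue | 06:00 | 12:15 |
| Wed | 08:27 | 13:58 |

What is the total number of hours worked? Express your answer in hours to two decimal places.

14.38 hours

Mon: 06:09–10:16 = 4 h 7 min; less 30 min break → 3 h 37 min
Tue: 06:00–12:15 = 6 h 15 min; less 30 min break → 5 h 45 min
Wed: 08:27–13:58 = 5 h 31 min; less 30 min break → 5 h 1 min
Total: 3 h 37 min + 5 h 45 min + 5 h 1 min = 14 h 23 min.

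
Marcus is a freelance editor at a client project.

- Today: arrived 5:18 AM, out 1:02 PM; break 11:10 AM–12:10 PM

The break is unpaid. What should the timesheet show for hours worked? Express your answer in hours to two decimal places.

Today: 5:18 AM–1:02 PM = 7 h 44 min; less 60 min break → 6 h 44 min

6.73 hours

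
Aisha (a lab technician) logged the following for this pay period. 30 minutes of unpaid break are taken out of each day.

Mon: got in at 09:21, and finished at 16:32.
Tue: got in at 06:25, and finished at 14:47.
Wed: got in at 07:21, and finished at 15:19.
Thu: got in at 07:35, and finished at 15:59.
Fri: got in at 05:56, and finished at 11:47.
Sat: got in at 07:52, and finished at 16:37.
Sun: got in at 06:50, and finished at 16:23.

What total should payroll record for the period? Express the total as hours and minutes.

Mon: 09:21–16:32 = 7 h 11 min; less 30 min break → 6 h 41 min
Tue: 06:25–14:47 = 8 h 22 min; less 30 min break → 7 h 52 min
Wed: 07:21–15:19 = 7 h 58 min; less 30 min break → 7 h 28 min
Thu: 07:35–15:59 = 8 h 24 min; less 30 min break → 7 h 54 min
Fri: 05:56–11:47 = 5 h 51 min; less 30 min break → 5 h 21 min
Sat: 07:52–16:37 = 8 h 45 min; less 30 min break → 8 h 15 min
Sun: 06:50–16:23 = 9 h 33 min; less 30 min break → 9 h 3 min
Total: 6 h 41 min + 7 h 52 min + 7 h 28 min + 7 h 54 min + 5 h 21 min + 8 h 15 min + 9 h 3 min = 52 h 34 min.

52 h 34 min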